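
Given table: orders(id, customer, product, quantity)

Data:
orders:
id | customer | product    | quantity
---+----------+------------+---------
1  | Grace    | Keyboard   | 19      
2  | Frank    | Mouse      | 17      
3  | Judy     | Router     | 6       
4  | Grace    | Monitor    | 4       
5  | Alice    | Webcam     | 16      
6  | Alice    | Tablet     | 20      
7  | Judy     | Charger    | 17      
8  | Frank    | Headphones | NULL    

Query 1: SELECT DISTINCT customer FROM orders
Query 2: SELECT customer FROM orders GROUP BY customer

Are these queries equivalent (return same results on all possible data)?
Yes, equivalent

Both queries return: [('Alice',), ('Frank',), ('Grace',), ('Judy',)]

Reason: Both get unique customers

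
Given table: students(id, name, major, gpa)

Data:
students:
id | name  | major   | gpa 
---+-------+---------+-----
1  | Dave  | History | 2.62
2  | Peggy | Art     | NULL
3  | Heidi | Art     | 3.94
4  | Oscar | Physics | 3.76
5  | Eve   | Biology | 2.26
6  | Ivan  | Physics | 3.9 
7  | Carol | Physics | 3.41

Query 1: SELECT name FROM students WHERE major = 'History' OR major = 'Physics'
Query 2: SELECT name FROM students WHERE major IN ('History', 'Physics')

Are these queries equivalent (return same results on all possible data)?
Yes, equivalent

Both queries return: [('Carol',), ('Dave',), ('Ivan',), ('Oscar',)]

Reason: OR vs IN are equivalent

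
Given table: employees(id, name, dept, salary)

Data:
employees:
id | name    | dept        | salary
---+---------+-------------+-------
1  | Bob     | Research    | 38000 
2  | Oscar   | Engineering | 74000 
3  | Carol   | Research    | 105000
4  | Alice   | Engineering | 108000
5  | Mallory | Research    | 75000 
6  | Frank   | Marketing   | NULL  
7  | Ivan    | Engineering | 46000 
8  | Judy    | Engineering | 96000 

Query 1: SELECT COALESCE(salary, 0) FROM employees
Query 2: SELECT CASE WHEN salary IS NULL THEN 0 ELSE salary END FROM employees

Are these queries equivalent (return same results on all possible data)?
Yes, equivalent

Both queries return: [(0,), (38000,), (46000,), (74000,), (75000,), (96000,), (105000,), (108000,)]

Reason: COALESCE vs CASE for NULL handling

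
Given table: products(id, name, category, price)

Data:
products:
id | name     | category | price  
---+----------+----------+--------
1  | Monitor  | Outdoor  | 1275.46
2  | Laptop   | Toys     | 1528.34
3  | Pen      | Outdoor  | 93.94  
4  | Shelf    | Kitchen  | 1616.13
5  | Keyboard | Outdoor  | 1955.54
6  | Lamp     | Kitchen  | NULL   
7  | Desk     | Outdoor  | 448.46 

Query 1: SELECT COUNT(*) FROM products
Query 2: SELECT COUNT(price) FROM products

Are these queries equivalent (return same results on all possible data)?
No, not equivalent

Query 1 returns: [(7,)]
Query 2 returns: [(6,)]

Reason: COUNT(*) includes NULLs, COUNT(column) excludes them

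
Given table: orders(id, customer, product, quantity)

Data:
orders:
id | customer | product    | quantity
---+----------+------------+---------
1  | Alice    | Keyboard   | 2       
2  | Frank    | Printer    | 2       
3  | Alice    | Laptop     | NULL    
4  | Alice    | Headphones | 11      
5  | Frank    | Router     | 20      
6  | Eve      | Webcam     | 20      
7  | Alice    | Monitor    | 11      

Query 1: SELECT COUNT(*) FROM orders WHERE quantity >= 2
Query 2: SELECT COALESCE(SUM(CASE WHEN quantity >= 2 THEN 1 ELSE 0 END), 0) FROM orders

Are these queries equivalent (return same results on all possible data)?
Yes, equivalent

Both queries return: [(6,)]

Reason: COUNT with WHERE vs conditional SUM (COALESCE handles empty-table NULL)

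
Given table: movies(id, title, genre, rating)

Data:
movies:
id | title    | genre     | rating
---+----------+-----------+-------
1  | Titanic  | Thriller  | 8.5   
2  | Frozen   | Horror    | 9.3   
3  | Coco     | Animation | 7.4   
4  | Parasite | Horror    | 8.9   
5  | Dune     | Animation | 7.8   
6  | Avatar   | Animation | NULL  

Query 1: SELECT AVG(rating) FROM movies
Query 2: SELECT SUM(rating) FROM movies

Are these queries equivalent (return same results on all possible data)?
No, not equivalent

Query 1 returns: [(8.379999999999999,)]
Query 2 returns: [(41.9,)]

Reason: AVG vs SUM give different aggregate values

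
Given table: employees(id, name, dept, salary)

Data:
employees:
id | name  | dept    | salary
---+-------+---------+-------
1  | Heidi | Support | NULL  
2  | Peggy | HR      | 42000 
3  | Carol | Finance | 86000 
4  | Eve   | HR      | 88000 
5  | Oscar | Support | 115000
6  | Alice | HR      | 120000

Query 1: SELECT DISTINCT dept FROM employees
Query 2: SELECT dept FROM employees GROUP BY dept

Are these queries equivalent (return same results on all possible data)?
Yes, equivalent

Both queries return: [('Finance',), ('HR',), ('Support',)]

Reason: Both get unique depts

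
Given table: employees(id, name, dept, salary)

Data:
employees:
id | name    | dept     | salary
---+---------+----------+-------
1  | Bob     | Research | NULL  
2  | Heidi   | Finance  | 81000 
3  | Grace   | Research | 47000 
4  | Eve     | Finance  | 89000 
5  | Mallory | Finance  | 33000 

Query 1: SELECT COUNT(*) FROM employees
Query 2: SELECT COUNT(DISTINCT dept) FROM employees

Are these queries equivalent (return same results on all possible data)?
No, not equivalent

Query 1 returns: [(5,)]
Query 2 returns: [(2,)]

Reason: COUNT(*) counts rows, COUNT(DISTINCT dept) counts unique depts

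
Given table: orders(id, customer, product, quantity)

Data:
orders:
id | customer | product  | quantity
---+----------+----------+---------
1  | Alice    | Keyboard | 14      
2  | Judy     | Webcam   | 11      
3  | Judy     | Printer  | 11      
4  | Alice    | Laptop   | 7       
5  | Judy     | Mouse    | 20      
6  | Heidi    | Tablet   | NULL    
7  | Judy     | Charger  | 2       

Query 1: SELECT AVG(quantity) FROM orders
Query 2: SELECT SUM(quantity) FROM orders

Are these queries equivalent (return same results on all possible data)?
No, not equivalent

Query 1 returns: [(10.833333333333334,)]
Query 2 returns: [(65,)]

Reason: AVG vs SUM give different aggregate values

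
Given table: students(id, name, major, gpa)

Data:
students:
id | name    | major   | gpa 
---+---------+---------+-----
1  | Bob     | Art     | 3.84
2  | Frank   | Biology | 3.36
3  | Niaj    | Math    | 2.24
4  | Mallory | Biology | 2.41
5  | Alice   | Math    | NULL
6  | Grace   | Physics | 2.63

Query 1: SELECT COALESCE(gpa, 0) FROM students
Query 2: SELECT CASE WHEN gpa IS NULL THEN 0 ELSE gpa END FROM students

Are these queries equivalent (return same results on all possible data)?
Yes, equivalent

Both queries return: [(0,), (2.24,), (2.41,), (2.63,), (3.36,), (3.84,)]

Reason: COALESCE vs CASE for NULL handling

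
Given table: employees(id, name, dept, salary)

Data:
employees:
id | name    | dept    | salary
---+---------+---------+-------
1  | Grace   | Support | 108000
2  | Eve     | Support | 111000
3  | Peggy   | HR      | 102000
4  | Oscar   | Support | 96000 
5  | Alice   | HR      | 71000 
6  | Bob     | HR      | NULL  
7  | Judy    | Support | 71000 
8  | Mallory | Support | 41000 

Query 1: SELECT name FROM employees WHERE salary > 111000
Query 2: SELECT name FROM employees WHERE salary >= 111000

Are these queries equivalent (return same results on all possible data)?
No, not equivalent

Query 1 returns: []
Query 2 returns: [('Eve',)]

Reason: > vs >= gives different results when salary = 111000 exists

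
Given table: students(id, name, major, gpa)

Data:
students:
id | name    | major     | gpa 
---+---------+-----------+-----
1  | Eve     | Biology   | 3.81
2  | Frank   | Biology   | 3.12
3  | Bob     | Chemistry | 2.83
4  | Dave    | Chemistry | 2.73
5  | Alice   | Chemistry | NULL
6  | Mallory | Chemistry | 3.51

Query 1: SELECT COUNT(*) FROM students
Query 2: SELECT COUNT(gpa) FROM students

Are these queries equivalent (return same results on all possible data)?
No, not equivalent

Query 1 returns: [(6,)]
Query 2 returns: [(5,)]

Reason: COUNT(*) includes NULLs, COUNT(column) excludes them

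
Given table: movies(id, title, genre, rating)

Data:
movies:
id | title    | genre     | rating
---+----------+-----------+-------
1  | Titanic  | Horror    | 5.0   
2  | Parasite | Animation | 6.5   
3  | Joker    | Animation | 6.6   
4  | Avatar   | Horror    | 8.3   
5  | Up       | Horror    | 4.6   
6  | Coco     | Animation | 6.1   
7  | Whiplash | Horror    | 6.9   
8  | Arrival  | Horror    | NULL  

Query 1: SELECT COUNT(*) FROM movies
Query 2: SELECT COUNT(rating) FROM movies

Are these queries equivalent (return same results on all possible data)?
No, not equivalent

Query 1 returns: [(8,)]
Query 2 returns: [(7,)]

Reason: COUNT(*) includes NULLs, COUNT(column) excludes them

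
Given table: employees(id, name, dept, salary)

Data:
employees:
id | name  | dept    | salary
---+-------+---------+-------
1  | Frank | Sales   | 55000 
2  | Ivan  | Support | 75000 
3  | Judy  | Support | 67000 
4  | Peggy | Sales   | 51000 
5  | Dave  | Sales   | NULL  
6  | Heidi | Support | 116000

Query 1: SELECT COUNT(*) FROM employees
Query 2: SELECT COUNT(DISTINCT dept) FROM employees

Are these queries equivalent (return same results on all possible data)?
No, not equivalent

Query 1 returns: [(6,)]
Query 2 returns: [(2,)]

Reason: COUNT(*) counts rows, COUNT(DISTINCT dept) counts unique depts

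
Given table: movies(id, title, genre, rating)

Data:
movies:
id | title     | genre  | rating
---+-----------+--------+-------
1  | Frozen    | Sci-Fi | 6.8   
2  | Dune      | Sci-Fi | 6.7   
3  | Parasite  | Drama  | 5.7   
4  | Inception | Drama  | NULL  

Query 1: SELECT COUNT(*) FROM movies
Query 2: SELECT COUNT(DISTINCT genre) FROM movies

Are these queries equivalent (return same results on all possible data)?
No, not equivalent

Query 1 returns: [(4,)]
Query 2 returns: [(2,)]

Reason: COUNT(*) counts rows, COUNT(DISTINCT genre) counts unique genres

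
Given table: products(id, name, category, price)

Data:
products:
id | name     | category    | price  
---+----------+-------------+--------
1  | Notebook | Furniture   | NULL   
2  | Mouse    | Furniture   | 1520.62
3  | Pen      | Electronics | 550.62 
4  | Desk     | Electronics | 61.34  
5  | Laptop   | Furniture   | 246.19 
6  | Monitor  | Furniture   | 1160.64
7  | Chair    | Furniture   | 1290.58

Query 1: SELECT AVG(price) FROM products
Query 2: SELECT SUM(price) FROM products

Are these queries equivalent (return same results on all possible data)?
No, not equivalent

Query 1 returns: [(804.9983333333333,)]
Query 2 returns: [(4829.99,)]

Reason: AVG vs SUM give different aggregate values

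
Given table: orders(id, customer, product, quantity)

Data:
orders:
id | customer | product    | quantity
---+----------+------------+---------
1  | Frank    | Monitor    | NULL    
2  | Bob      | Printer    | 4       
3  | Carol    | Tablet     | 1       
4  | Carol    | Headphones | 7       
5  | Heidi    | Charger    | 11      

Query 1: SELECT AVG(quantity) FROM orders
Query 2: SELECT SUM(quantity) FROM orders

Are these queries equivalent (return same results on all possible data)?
No, not equivalent

Query 1 returns: [(5.75,)]
Query 2 returns: [(23,)]

Reason: AVG vs SUM give different aggregate values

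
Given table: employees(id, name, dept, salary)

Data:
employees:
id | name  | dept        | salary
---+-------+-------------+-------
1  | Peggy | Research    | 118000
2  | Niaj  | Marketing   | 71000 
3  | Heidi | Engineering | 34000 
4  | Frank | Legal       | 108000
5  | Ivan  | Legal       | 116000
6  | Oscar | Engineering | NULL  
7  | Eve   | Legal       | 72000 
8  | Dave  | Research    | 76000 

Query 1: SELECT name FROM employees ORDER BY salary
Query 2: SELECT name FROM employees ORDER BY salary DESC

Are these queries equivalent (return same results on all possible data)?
No, not equivalent

Query 1 returns: [('Oscar',), ('Heidi',), ('Niaj',), ('Eve',), ('Dave',), ('Frank',), ('Ivan',), ('Peggy',)]
Query 2 returns: [('Peggy',), ('Ivan',), ('Frank',), ('Dave',), ('Eve',), ('Niaj',), ('Heidi',), ('Oscar',)]

Reason: ASC vs DESC gives opposite ordering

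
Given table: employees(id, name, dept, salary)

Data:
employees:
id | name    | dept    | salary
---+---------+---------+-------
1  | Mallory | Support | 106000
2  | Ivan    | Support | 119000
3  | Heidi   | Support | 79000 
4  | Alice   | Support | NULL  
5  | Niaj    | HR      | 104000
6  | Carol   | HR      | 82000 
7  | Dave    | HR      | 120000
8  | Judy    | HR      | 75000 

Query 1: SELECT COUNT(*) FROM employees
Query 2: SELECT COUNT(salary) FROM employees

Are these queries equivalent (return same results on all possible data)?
No, not equivalent

Query 1 returns: [(8,)]
Query 2 returns: [(7,)]

Reason: COUNT(*) includes NULLs, COUNT(column) excludes them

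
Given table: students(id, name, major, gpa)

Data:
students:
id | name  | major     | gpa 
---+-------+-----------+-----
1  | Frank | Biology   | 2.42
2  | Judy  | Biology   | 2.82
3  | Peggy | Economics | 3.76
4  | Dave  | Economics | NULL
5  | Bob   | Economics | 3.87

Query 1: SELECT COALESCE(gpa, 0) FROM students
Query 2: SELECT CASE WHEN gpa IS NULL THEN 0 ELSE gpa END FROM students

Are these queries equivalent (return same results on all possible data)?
Yes, equivalent

Both queries return: [(0,), (2.42,), (2.82,), (3.76,), (3.87,)]

Reason: COALESCE vs CASE for NULL handling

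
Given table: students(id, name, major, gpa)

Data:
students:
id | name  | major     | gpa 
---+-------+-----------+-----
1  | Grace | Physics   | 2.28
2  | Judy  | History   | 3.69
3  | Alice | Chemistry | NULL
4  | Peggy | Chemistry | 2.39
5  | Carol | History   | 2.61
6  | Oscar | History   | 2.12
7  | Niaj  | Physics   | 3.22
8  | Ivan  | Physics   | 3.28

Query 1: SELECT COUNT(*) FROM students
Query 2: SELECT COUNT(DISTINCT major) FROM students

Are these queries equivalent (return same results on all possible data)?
No, not equivalent

Query 1 returns: [(8,)]
Query 2 returns: [(3,)]

Reason: COUNT(*) counts rows, COUNT(DISTINCT major) counts unique majors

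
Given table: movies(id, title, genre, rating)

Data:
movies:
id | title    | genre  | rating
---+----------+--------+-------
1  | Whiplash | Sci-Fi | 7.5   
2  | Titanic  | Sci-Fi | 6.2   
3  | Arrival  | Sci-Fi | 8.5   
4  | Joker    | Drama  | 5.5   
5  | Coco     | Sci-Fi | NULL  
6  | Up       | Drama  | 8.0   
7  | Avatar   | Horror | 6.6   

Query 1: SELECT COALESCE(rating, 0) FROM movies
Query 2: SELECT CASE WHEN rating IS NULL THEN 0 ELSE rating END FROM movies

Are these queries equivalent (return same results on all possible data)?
Yes, equivalent

Both queries return: [(0,), (5.5,), (6.2,), (6.6,), (7.5,), (8.0,), (8.5,)]

Reason: COALESCE vs CASE for NULL handling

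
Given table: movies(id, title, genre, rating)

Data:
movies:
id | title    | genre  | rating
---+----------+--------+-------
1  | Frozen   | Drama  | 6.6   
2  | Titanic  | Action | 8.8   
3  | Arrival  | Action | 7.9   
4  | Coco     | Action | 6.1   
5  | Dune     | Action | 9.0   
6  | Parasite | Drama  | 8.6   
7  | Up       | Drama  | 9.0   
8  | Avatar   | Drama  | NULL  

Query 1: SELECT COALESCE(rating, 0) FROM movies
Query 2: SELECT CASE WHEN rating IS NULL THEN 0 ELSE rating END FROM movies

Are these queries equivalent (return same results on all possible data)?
Yes, equivalent

Both queries return: [(0,), (6.1,), (6.6,), (7.9,), (8.6,), (8.8,), (9.0,), (9.0,)]

Reason: COALESCE vs CASE for NULL handling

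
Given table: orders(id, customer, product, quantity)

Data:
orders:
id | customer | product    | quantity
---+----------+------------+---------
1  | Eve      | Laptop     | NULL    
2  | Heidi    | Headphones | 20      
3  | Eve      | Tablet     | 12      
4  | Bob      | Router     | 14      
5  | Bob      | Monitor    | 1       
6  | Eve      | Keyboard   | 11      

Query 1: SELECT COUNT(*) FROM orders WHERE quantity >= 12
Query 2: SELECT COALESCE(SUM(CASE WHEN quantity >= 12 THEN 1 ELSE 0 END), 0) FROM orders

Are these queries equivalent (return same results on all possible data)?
Yes, equivalent

Both queries return: [(3,)]

Reason: COUNT with WHERE vs conditional SUM (COALESCE handles empty-table NULL)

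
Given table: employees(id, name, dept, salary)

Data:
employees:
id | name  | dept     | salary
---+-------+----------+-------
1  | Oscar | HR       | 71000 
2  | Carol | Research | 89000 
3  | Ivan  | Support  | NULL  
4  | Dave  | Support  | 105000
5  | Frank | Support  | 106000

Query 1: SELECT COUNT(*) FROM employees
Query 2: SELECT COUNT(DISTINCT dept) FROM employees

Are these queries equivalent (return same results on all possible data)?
No, not equivalent

Query 1 returns: [(5,)]
Query 2 returns: [(3,)]

Reason: COUNT(*) counts rows, COUNT(DISTINCT dept) counts unique depts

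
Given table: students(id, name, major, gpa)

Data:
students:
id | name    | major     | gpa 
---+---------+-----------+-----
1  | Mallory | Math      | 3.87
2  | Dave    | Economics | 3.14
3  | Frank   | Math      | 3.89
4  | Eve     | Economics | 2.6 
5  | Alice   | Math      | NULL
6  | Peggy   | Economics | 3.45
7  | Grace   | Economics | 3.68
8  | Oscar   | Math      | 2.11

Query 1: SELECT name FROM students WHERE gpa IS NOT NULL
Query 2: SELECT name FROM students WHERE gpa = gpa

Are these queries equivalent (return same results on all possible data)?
Yes, equivalent

Both queries return: [('Dave',), ('Eve',), ('Frank',), ('Grace',), ('Mallory',), ('Oscar',), ('Peggy',)]

Reason: IS NOT NULL vs self-equality (both exclude NULLs)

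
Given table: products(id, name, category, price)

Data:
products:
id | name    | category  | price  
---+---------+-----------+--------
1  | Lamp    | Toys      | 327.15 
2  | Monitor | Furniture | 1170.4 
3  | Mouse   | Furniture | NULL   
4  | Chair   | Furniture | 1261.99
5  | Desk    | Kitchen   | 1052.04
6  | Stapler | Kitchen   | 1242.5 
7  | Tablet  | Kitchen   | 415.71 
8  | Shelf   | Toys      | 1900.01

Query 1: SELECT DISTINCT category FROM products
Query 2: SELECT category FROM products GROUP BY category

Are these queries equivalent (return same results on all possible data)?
Yes, equivalent

Both queries return: [('Furniture',), ('Kitchen',), ('Toys',)]

Reason: Both get unique categorys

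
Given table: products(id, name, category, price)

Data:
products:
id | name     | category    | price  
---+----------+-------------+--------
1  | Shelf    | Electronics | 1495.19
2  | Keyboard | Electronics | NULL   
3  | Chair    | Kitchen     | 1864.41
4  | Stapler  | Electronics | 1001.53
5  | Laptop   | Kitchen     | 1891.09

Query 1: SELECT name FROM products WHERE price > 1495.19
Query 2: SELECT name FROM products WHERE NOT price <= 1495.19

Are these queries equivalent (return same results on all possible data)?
Yes, equivalent

Both queries return: [('Chair',), ('Laptop',)]

Reason: Both filter price > 1495.19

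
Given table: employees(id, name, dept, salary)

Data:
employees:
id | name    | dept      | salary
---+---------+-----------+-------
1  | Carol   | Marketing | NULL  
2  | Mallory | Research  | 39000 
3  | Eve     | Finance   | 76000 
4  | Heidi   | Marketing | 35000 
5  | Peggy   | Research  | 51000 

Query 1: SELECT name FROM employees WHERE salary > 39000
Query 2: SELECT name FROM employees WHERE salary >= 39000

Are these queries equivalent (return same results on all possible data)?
No, not equivalent

Query 1 returns: [('Eve',), ('Peggy',)]
Query 2 returns: [('Mallory',), ('Eve',), ('Peggy',)]

Reason: > vs >= gives different results when salary = 39000 exists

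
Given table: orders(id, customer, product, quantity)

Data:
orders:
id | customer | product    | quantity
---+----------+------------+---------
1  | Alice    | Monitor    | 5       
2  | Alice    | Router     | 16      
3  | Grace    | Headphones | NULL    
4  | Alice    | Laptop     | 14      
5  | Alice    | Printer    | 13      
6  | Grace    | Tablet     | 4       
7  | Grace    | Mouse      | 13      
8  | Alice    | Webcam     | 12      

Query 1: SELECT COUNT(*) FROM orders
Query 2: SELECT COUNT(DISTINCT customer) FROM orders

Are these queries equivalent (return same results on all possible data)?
No, not equivalent

Query 1 returns: [(8,)]
Query 2 returns: [(2,)]

Reason: COUNT(*) counts rows, COUNT(DISTINCT customer) counts unique customers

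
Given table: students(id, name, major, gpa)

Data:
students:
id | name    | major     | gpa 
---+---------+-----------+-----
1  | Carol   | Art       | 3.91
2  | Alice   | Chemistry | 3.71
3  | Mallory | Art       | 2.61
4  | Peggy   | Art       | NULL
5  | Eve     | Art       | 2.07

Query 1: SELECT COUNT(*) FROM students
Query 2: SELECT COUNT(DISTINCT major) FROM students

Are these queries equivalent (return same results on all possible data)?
No, not equivalent

Query 1 returns: [(5,)]
Query 2 returns: [(2,)]

Reason: COUNT(*) counts rows, COUNT(DISTINCT major) counts unique majors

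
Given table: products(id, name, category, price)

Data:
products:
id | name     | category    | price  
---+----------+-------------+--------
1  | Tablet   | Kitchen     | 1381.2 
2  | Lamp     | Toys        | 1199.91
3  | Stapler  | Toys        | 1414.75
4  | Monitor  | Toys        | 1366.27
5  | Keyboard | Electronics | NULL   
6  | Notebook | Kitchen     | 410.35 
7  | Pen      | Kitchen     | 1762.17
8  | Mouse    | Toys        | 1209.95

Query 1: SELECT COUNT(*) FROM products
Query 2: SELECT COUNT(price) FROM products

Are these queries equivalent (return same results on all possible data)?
No, not equivalent

Query 1 returns: [(8,)]
Query 2 returns: [(7,)]

Reason: COUNT(*) includes NULLs, COUNT(column) excludes them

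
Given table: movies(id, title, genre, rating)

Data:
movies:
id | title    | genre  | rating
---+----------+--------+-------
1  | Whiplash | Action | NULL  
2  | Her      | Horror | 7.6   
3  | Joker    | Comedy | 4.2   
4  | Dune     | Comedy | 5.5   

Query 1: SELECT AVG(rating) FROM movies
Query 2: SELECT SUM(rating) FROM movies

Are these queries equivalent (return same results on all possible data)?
No, not equivalent

Query 1 returns: [(5.766666666666667,)]
Query 2 returns: [(17.3,)]

Reason: AVG vs SUM give different aggregate values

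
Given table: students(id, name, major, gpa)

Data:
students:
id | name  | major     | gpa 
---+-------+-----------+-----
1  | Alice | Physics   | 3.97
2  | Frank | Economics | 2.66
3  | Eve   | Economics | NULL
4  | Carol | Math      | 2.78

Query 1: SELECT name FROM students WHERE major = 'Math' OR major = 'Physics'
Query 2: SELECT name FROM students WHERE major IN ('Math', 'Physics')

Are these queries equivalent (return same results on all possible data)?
Yes, equivalent

Both queries return: [('Alice',), ('Carol',)]

Reason: OR vs IN are equivalent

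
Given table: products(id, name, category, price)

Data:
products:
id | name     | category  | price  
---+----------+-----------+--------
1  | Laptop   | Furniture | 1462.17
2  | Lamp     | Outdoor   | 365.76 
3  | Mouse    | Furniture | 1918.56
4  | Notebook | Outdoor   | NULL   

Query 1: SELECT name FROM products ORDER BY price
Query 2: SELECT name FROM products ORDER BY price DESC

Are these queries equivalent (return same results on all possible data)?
No, not equivalent

Query 1 returns: [('Notebook',), ('Lamp',), ('Laptop',), ('Mouse',)]
Query 2 returns: [('Mouse',), ('Laptop',), ('Lamp',), ('Notebook',)]

Reason: ASC vs DESC gives opposite ordering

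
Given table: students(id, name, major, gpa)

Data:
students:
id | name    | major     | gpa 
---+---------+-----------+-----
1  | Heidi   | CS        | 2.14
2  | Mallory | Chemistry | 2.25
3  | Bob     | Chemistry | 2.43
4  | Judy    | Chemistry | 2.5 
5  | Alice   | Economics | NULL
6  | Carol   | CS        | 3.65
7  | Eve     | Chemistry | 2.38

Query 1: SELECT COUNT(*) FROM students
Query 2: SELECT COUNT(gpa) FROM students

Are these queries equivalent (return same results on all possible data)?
No, not equivalent

Query 1 returns: [(7,)]
Query 2 returns: [(6,)]

Reason: COUNT(*) includes NULLs, COUNT(column) excludes them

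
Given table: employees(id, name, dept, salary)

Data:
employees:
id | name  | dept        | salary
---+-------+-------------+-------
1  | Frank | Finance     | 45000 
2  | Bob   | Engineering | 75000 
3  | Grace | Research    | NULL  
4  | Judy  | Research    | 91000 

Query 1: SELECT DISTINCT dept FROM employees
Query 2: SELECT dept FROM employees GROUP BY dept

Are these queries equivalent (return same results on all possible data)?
Yes, equivalent

Both queries return: [('Engineering',), ('Finance',), ('Research',)]

Reason: Both get unique depts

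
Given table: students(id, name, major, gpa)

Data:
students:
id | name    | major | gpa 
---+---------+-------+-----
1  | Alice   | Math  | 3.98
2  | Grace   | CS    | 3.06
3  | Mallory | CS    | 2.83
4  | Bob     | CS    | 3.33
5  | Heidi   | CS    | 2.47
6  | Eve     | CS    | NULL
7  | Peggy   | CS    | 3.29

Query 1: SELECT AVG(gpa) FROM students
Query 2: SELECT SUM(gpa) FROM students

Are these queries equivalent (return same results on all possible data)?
No, not equivalent

Query 1 returns: [(3.16,)]
Query 2 returns: [(18.96,)]

Reason: AVG vs SUM give different aggregate values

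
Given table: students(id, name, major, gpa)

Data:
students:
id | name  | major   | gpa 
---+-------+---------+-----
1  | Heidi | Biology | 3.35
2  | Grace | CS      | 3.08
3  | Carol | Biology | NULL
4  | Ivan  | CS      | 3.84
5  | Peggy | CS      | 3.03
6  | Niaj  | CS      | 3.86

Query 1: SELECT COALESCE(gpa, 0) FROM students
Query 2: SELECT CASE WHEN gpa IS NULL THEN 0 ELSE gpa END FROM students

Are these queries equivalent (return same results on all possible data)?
Yes, equivalent

Both queries return: [(0,), (3.03,), (3.08,), (3.35,), (3.84,), (3.86,)]

Reason: COALESCE vs CASE for NULL handling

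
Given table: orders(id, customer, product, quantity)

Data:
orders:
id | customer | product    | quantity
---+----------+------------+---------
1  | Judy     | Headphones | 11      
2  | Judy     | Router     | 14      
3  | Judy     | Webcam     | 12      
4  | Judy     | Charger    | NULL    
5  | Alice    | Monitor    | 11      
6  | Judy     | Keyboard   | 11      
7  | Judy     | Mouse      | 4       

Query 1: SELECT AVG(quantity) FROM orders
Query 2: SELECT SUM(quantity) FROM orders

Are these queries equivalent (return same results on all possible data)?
No, not equivalent

Query 1 returns: [(10.5,)]
Query 2 returns: [(63,)]

Reason: AVG vs SUM give different aggregate values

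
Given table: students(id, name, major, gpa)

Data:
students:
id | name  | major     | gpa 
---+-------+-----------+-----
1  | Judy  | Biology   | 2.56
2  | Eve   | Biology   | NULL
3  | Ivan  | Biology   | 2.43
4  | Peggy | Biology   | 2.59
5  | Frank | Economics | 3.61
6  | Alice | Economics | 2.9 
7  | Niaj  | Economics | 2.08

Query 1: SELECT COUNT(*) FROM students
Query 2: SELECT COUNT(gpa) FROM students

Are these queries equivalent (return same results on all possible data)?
No, not equivalent

Query 1 returns: [(7,)]
Query 2 returns: [(6,)]

Reason: COUNT(*) includes NULLs, COUNT(column) excludes them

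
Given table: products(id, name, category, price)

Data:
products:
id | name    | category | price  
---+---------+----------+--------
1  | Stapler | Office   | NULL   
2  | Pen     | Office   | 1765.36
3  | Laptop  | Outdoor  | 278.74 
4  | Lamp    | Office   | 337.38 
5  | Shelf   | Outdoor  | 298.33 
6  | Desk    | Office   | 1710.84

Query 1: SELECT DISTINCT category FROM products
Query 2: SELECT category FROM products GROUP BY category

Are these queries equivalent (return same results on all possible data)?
Yes, equivalent

Both queries return: [('Office',), ('Outdoor',)]

Reason: Both get unique categorys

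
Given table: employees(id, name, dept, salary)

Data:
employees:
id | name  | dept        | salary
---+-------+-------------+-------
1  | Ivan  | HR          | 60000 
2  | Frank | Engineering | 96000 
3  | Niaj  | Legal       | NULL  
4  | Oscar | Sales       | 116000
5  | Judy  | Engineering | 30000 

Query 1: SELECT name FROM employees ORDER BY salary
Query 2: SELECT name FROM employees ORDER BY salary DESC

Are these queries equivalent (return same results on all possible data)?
No, not equivalent

Query 1 returns: [('Niaj',), ('Judy',), ('Ivan',), ('Frank',), ('Oscar',)]
Query 2 returns: [('Oscar',), ('Frank',), ('Ivan',), ('Judy',), ('Niaj',)]

Reason: ASC vs DESC gives opposite ordering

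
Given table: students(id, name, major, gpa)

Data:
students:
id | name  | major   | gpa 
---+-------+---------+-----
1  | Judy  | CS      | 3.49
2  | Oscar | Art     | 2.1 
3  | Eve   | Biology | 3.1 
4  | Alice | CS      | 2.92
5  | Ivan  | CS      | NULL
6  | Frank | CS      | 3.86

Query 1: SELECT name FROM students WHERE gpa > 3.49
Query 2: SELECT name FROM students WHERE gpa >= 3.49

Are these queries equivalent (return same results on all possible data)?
No, not equivalent

Query 1 returns: [('Frank',)]
Query 2 returns: [('Judy',), ('Frank',)]

Reason: > vs >= gives different results when gpa = 3.49 exists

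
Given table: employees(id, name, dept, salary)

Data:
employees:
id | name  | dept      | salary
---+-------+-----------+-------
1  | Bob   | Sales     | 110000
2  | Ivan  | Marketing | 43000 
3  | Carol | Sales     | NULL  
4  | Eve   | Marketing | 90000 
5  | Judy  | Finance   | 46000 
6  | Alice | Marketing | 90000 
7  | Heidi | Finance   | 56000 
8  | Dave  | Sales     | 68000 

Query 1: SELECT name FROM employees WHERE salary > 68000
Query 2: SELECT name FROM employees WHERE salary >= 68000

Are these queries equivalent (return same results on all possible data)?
No, not equivalent

Query 1 returns: [('Bob',), ('Eve',), ('Alice',)]
Query 2 returns: [('Bob',), ('Eve',), ('Alice',), ('Dave',)]

Reason: > vs >= gives different results when salary = 68000 exists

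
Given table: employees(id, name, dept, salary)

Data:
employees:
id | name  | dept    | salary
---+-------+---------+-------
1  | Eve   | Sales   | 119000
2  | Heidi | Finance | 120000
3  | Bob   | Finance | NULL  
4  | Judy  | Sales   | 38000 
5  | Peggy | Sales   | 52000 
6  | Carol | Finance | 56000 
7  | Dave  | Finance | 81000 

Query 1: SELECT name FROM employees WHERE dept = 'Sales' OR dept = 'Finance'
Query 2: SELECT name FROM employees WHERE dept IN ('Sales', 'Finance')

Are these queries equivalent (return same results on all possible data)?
Yes, equivalent

Both queries return: [('Bob',), ('Carol',), ('Dave',), ('Eve',), ('Heidi',), ('Judy',), ('Peggy',)]

Reason: OR vs IN are equivalent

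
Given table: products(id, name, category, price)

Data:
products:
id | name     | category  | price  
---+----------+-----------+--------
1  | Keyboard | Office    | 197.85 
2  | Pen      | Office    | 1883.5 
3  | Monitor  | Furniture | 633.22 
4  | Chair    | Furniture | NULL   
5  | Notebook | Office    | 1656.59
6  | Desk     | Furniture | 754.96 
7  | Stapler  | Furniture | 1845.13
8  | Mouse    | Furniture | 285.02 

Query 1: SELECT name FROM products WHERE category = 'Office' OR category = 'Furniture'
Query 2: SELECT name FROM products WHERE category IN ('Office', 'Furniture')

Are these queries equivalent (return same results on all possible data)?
Yes, equivalent

Both queries return: [('Chair',), ('Desk',), ('Keyboard',), ('Monitor',), ('Mouse',), ('Notebook',), ('Pen',), ('Stapler',)]

Reason: OR vs IN are equivalent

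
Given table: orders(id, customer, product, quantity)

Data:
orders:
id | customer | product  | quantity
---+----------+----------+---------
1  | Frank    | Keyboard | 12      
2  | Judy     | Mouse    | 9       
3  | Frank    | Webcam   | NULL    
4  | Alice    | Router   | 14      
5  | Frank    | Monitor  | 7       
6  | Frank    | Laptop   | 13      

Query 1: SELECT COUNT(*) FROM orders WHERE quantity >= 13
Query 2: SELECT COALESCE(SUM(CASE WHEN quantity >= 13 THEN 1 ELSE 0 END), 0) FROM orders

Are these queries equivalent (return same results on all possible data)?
Yes, equivalent

Both queries return: [(2,)]

Reason: COUNT with WHERE vs conditional SUM (COALESCE handles empty-table NULL)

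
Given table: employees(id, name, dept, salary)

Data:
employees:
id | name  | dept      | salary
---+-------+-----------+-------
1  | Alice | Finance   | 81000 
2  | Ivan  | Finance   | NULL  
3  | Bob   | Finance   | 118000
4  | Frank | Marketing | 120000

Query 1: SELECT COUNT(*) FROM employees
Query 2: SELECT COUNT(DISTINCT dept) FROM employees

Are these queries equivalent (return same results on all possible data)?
No, not equivalent

Query 1 returns: [(4,)]
Query 2 returns: [(2,)]

Reason: COUNT(*) counts rows, COUNT(DISTINCT dept) counts unique depts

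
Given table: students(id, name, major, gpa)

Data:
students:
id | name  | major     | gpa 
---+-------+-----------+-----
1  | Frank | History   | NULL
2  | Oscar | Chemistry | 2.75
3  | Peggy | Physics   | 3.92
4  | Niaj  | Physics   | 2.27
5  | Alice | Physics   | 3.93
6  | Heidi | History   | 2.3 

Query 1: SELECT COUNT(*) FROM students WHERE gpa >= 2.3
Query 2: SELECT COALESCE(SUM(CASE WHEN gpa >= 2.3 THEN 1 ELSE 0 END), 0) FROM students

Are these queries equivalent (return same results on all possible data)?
Yes, equivalent

Both queries return: [(4,)]

Reason: COUNT with WHERE vs conditional SUM (COALESCE handles empty-table NULL)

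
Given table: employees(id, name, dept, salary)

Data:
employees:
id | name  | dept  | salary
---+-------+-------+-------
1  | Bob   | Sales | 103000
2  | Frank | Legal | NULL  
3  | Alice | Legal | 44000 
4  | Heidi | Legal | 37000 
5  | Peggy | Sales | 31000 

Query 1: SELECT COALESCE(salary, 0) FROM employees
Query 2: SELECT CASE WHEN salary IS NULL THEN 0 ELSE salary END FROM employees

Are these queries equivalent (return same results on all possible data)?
Yes, equivalent

Both queries return: [(0,), (31000,), (37000,), (44000,), (103000,)]

Reason: COALESCE vs CASE for NULL handling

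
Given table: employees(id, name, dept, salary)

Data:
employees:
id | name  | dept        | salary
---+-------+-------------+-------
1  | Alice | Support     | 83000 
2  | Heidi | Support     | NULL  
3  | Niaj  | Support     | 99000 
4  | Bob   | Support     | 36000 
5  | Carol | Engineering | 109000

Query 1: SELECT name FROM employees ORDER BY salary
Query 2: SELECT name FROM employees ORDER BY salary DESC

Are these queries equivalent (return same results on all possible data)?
No, not equivalent

Query 1 returns: [('Heidi',), ('Bob',), ('Alice',), ('Niaj',), ('Carol',)]
Query 2 returns: [('Carol',), ('Niaj',), ('Alice',), ('Bob',), ('Heidi',)]

Reason: ASC vs DESC gives opposite ordering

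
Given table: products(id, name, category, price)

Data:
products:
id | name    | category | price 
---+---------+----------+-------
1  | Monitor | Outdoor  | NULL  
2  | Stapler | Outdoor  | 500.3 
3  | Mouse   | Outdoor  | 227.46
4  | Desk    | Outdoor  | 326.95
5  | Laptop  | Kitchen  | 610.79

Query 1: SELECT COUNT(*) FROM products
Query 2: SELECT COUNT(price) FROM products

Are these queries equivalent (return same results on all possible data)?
No, not equivalent

Query 1 returns: [(5,)]
Query 2 returns: [(4,)]

Reason: COUNT(*) includes NULLs, COUNT(column) excludes them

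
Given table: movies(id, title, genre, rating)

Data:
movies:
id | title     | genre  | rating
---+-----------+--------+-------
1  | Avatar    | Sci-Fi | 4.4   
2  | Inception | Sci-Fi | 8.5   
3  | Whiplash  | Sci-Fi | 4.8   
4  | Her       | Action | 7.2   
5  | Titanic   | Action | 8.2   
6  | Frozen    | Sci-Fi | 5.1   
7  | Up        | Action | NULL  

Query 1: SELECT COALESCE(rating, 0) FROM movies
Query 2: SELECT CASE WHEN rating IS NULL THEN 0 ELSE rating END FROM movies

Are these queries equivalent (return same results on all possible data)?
Yes, equivalent

Both queries return: [(0,), (4.4,), (4.8,), (5.1,), (7.2,), (8.2,), (8.5,)]

Reason: COALESCE vs CASE for NULL handling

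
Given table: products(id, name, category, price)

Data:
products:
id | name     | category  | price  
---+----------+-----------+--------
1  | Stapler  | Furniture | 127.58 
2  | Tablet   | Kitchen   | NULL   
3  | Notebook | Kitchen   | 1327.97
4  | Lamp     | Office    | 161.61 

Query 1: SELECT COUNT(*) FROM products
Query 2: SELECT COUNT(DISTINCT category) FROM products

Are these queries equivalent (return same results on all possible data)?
No, not equivalent

Query 1 returns: [(4,)]
Query 2 returns: [(3,)]

Reason: COUNT(*) counts rows, COUNT(DISTINCT category) counts unique categorys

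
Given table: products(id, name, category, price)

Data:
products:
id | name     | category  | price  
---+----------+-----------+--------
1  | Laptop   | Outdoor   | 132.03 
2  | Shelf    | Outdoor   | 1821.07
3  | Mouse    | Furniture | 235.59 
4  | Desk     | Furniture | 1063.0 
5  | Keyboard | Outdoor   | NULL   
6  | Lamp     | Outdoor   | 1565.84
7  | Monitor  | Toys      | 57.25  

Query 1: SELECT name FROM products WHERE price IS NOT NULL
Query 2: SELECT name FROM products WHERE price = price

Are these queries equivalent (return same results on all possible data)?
Yes, equivalent

Both queries return: [('Desk',), ('Lamp',), ('Laptop',), ('Monitor',), ('Mouse',), ('Shelf',)]

Reason: IS NOT NULL vs self-equality (both exclude NULLs)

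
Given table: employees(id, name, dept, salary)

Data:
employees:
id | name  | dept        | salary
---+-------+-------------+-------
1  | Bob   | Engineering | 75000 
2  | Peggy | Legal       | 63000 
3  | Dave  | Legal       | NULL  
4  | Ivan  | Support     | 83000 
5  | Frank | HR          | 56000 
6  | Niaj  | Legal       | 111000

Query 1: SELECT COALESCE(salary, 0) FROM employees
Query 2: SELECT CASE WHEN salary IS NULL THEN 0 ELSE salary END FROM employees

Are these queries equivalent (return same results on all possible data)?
Yes, equivalent

Both queries return: [(0,), (56000,), (63000,), (75000,), (83000,), (111000,)]

Reason: COALESCE vs CASE for NULL handling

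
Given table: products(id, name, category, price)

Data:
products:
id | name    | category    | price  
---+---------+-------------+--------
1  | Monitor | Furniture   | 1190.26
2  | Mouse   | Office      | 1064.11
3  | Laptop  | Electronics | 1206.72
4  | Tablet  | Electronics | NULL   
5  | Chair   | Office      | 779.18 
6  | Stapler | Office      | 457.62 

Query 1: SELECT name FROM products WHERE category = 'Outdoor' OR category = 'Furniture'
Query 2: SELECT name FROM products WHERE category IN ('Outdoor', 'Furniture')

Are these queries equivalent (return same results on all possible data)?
Yes, equivalent

Both queries return: [('Monitor',)]

Reason: OR vs IN are equivalent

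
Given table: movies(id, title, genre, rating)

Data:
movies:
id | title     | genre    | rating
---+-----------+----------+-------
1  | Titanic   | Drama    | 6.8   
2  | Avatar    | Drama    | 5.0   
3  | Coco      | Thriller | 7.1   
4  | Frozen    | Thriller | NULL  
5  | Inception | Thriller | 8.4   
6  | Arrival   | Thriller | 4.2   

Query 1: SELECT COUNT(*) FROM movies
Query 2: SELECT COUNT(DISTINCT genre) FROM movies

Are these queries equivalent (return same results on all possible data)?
No, not equivalent

Query 1 returns: [(6,)]
Query 2 returns: [(2,)]

Reason: COUNT(*) counts rows, COUNT(DISTINCT genre) counts unique genres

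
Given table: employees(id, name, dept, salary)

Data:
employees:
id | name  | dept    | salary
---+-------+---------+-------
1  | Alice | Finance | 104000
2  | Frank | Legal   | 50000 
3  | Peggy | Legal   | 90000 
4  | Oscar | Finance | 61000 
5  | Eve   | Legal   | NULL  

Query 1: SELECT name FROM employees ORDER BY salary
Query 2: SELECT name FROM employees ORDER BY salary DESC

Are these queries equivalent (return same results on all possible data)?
No, not equivalent

Query 1 returns: [('Eve',), ('Frank',), ('Oscar',), ('Peggy',), ('Alice',)]
Query 2 returns: [('Alice',), ('Peggy',), ('Oscar',), ('Frank',), ('Eve',)]

Reason: ASC vs DESC gives opposite ordering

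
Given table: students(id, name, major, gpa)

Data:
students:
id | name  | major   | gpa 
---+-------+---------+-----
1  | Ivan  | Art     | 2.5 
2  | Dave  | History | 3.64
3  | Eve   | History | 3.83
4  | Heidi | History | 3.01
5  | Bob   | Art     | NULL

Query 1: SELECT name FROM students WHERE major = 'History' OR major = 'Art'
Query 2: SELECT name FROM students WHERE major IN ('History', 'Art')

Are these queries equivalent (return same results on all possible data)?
Yes, equivalent

Both queries return: [('Bob',), ('Dave',), ('Eve',), ('Heidi',), ('Ivan',)]

Reason: OR vs IN are equivalent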